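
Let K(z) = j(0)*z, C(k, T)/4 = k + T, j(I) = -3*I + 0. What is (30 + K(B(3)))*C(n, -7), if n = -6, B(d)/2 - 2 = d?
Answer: -1560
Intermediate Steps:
B(d) = 4 + 2*d
j(I) = -3*I
C(k, T) = 4*T + 4*k (C(k, T) = 4*(k + T) = 4*(T + k) = 4*T + 4*k)
K(z) = 0 (K(z) = (-3*0)*z = 0*z = 0)
(30 + K(B(3)))*C(n, -7) = (30 + 0)*(4*(-7) + 4*(-6)) = 30*(-28 - 24) = 30*(-52) = -1560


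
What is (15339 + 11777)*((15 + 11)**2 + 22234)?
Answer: 621227560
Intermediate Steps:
(15339 + 11777)*((15 + 11)**2 + 22234) = 27116*(26**2 + 22234) = 27116*(676 + 22234) = 27116*22910 = 621227560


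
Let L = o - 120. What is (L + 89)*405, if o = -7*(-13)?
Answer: 24300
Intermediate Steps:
o = 91
L = -29 (L = 91 - 120 = -29)
(L + 89)*405 = (-29 + 89)*405 = 60*405 = 24300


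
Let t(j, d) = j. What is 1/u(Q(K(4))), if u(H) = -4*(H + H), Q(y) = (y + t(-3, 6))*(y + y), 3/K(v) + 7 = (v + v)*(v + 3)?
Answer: 2401/6912 ≈ 0.34737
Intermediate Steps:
K(v) = 3/(-7 + 2*v*(3 + v)) (K(v) = 3/(-7 + (v + v)*(v + 3)) = 3/(-7 + (2*v)*(3 + v)) = 3/(-7 + 2*v*(3 + v)))
Q(y) = 2*y*(-3 + y) (Q(y) = (y - 3)*(y + y) = (-3 + y)*(2*y) = 2*y*(-3 + y))
u(H) = -8*H
1/u(Q(K(4))) = 1/(-16*3/(-7 + 2*4**2 + 6*4)*(-3 + 3/(-7 + 2*4**2 + 6*4))) = 1/(-16*3/(-7 + 2*16 + 24)*(-3 + 3/(-7 + 2*16 + 24))) = 1/(-16*3/(-7 + 32 + 24)*(-3 + 3/(-7 + 32 + 24))) = 1/(-16*3/49*(-3 + 3/49)) = 1/(-16*3*(1/49)*(-3 + 3*(1/49))) = 1/(-16*3*(-3 + 3/49)/49) = 1/(-16*3*(-144)/(49*49)) = 1/(-8*(-864/2401)) = 1/(6912/2401) = 2401/6912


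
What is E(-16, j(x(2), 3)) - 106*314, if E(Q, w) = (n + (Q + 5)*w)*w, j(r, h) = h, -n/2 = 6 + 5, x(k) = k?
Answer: -33449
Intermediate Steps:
n = -22 (n = -2*(6 + 5) = -2*11 = -22)
E(Q, w) = w*(-22 + w*(5 + Q)) (E(Q, w) = (-22 + (Q + 5)*w)*w = (-22 + (5 + Q)*w)*w = (-22 + w*(5 + Q))*w = w*(-22 + w*(5 + Q)))
E(-16, j(x(2), 3)) - 106*314 = 3*(-22 + 5*3 - 16*3) - 106*314 = 3*(-22 + 15 - 48) - 33284 = 3*(-55) - 33284 = -165 - 33284 = -33449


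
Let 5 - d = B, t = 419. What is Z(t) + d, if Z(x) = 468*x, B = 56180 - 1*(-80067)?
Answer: 59850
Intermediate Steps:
B = 136247 (B = 56180 + 80067 = 136247)
d = -136242 (d = 5 - 1*136247 = 5 - 136247 = -136242)
Z(t) + d = 468*419 - 136242 = 196092 - 136242 = 59850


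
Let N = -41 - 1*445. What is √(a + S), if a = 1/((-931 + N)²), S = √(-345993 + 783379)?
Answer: √(1 + 2007889*√437386)/1417 ≈ 25.717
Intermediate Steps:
N = -486 (N = -41 - 445 = -486)
S = √437386 ≈ 661.35
a = 1/2007889 (a = 1/((-931 - 486)²) = 1/((-1417)²) = 1/2007889 ≈ 4.9804e-7)
√(a + S) = √(1/2007889 + √437386)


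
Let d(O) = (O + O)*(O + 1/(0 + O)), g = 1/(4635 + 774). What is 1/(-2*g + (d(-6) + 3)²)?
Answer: 5409/32069959 ≈ 0.00016866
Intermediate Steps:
g = 1/5409 ≈ 0.00018488
d(O) = 2*O*(O + 1/O) (d(O) = (2*O)*(O + 1/O) = 2*O*(O + 1/O))
1/(-2*g + (d(-6) + 3)²) = 1/(-2*1/5409 + ((2 + 2*(-6)²) + 3)²) = 1/(-2/5409 + ((2 + 2*36) + 3)²) = 1/(-2/5409 + ((2 + 72) + 3)²) = 1/(-2/5409 + (74 + 3)²) = 1/(-2/5409 + 77²) = 1/(-2/5409 + 5929) = 1/(32069959/5409) = 5409/32069959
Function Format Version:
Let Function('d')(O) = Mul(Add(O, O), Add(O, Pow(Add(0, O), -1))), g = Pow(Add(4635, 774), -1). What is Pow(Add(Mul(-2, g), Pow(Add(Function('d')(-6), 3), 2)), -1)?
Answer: Rational(5409, 32069959) ≈ 0.00016866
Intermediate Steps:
g = Rational(1, 5409) (g = Pow(5409, -1) = Rational(1, 5409) ≈ 0.00018488)
Function('d')(O) = Mul(2, O, Add(O, Pow(O, -1))) (Function('d')(O) = Mul(Mul(2, O), Add(O, Pow(O, -1))) = Mul(2, O, Add(O, Pow(O, -1))))
Pow(Add(Mul(-2, g), Pow(Add(Function('d')(-6), 3), 2)), -1) = Pow(Add(Mul(-2, Rational(1, 5409)), Pow(Add(Add(2, Mul(2, Pow(-6, 2))), 3), 2)), -1) = Pow(Add(Rational(-2, 5409), Pow(Add(Add(2, Mul(2, 36)), 3), 2)), -1) = Pow(Add(Rational(-2, 5409), Pow(Add(Add(2, 72), 3), 2)), -1) = Pow(Add(Rational(-2, 5409), Pow(Add(74, 3), 2)), -1) = Pow(Add(Rational(-2, 5409), Pow(77, 2)), -1) = Pow(Add(Rational(-2, 5409), 5929), -1) = Pow(Rational(32069959, 5409), -1) = Rational(5409, 32069959)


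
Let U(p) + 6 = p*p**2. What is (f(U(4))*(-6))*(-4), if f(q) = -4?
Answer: -96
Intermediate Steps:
U(p) = -6 + p**3 (U(p) = -6 + p*p**2 = -6 + p**3)
(f(U(4))*(-6))*(-4) = -4*(-6)*(-4) = 24*(-4) = -96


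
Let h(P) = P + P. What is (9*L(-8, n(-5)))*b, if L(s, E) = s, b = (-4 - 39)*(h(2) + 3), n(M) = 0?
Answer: 21672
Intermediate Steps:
h(P) = 2*P
b = -301 (b = (-4 - 39)*(2*2 + 3) = -43*(4 + 3) = -43*7 = -301)
(9*L(-8, n(-5)))*b = (9*(-8))*(-301) = -72*(-301) = 21672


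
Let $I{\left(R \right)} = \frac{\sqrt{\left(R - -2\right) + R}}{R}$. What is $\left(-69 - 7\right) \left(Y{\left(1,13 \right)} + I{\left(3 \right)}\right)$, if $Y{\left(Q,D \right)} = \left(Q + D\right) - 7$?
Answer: $-532 - \frac{152 \sqrt{2}}{3} \approx -603.65$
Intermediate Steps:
$Y{\left(Q,D \right)} = -7 + D + Q$ ($Y{\left(Q,D \right)} = \left(D + Q\right) - 7 = -7 + D + Q$)
$I{\left(R \right)} = \frac{\sqrt{2 + 2 R}}{R}$ ($I{\left(R \right)} = \frac{\sqrt{\left(R + 2\right) + R}}{R} = \frac{\sqrt{\left(2 + R\right) + R}}{R} = \frac{\sqrt{2 + 2 R}}{R}$)
$\left(-69 - 7\right) \left(Y{\left(1,13 \right)} + I{\left(3 \right)}\right) = \left(-69 - 7\right) \left(\left(-7 + 13 + 1\right) + \frac{\sqrt{2 + 2 \cdot 3}}{3}\right) = \left(-69 - 7\right) \left(7 + \frac{\sqrt{2 + 6}}{3}\right) = - 76 \left(7 + \frac{\sqrt{8}}{3}\right) = - 76 \left(7 + \frac{2 \sqrt{2}}{3}\right) = -532 - \frac{152 \sqrt{2}}{3}$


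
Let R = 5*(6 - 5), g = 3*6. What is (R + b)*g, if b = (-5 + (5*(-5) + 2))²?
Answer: 14202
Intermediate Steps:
g = 18
b = 784 (b = (-5 + (-25 + 2))² = (-5 - 23)² = (-28)² = 784)
R = 5 (R = 5*1 = 5)
(R + b)*g = (5 + 784)*18 = 789*18 = 14202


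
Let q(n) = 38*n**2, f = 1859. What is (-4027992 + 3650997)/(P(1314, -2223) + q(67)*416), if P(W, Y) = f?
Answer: -125665/23654657 ≈ -0.0053125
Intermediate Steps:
P(W, Y) = 1859
(-4027992 + 3650997)/(P(1314, -2223) + q(67)*416) = (-4027992 + 3650997)/(1859 + (38*67**2)*416) = -376995/(1859 + (38*4489)*416) = -376995/(1859 + 170582*416) = -376995/(1859 + 70962112) = -376995/70963971 = -376995*1/70963971 = -125665/23654657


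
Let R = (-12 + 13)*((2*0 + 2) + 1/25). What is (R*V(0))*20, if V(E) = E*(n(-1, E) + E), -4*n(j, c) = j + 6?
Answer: 0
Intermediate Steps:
n(j, c) = -3/2 - j/4 (n(j, c) = -(j + 6)/4 = -(6 + j)/4 = -3/2 - j/4)
V(E) = E*(-5/4 + E) (V(E) = E*((-3/2 - 1/4*(-1)) + E) = E*((-3/2 + 1/4) + E) = E*(-5/4 + E))
R = 51/25 (R = 1*((0 + 2) + 1/25) = 1*(2 + 1/25) = 1*(51/25) = 51/25 ≈ 2.0400)
(R*V(0))*20 = (51*((1/4)*0*(-5 + 4*0))/25)*20 = (51*((1/4)*0*(-5 + 0))/25)*20 = (51*((1/4)*0*(-5))/25)*20 = ((51/25)*0)*20 = 0*20 = 0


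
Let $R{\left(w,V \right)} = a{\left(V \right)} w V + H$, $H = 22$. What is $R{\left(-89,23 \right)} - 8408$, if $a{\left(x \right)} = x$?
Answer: $-55467$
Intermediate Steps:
$R{\left(w,V \right)} = 22 + w V^{2}$ ($R{\left(w,V \right)} = V w V + 22 = w V^{2} + 22 = 22 + w V^{2}$)
$R{\left(-89,23 \right)} - 8408 = \left(22 - 89 \cdot 23^{2}\right) - 8408 = \left(22 - 47081\right) - 8408 = -47059 - 8408 = -55467$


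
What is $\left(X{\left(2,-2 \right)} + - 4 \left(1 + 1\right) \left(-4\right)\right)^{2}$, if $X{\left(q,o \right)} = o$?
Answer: $900$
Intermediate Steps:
$\left(X{\left(2,-2 \right)} + - 4 \left(1 + 1\right) \left(-4\right)\right)^{2} = \left(-2 + - 4 \left(1 + 1\right) \left(-4\right)\right)^{2} = \left(-2 + \left(-4\right) 2 \left(-4\right)\right)^{2} = \left(-2 - -32\right)^{2} = \left(-2 + 32\right)^{2} = 30^{2} = 900$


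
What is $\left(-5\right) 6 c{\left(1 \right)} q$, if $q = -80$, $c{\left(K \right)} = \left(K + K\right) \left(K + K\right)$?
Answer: $9600$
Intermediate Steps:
$c{\left(K \right)} = 4 K^{2}$ ($c{\left(K \right)} = 2 K 2 K = 4 K^{2}$)
$\left(-5\right) 6 c{\left(1 \right)} q = \left(-5\right) 6 \cdot 4 \cdot 1^{2} \left(-80\right) = - 30 \cdot 4 \cdot 1 \left(-80\right) = \left(-30\right) 4 \left(-80\right) = \left(-120\right) \left(-80\right) = 9600$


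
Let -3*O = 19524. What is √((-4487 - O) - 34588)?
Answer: I*√32567 ≈ 180.46*I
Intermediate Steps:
O = -6508 (O = -⅓*19524 = -6508)
√((-4487 - O) - 34588) = √((-4487 - 1*(-6508)) - 34588) = √((-4487 + 6508) - 34588) = √(2021 - 34588) = √(-32567) = I*√32567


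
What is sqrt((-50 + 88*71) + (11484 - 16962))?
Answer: 12*sqrt(5) ≈ 26.833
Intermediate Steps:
sqrt((-50 + 88*71) + (11484 - 16962)) = sqrt((-50 + 6248) - 5478) = sqrt(6198 - 5478) = sqrt(720) = 12*sqrt(5)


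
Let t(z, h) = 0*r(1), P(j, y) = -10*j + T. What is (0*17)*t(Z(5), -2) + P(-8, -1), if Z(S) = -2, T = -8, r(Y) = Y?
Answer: 72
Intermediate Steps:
P(j, y) = -8 - 10*j (P(j, y) = -10*j - 8 = -8 - 10*j)
t(z, h) = 0 (t(z, h) = 0*1 = 0)
(0*17)*t(Z(5), -2) + P(-8, -1) = (0*17)*0 + (-8 - 10*(-8)) = 0*0 + (-8 + 80) = 0 + 72 = 72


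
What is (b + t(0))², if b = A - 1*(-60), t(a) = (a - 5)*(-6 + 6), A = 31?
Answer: 8281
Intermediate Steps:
t(a) = 0 (t(a) = (-5 + a)*0 = 0)
b = 91 (b = 31 - 1*(-60) = 31 + 60 = 91)
(b + t(0))² = (91 + 0)² = 91² = 8281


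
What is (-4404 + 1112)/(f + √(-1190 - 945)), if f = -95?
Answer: 15637/558 + 823*I*√2135/2790 ≈ 28.023 + 13.63*I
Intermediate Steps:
(-4404 + 1112)/(f + √(-1190 - 945)) = (-4404 + 1112)/(-95 + √(-1190 - 945)) = -3292/(-95 + √(-2135)) = -3292/(-95 + I*√2135)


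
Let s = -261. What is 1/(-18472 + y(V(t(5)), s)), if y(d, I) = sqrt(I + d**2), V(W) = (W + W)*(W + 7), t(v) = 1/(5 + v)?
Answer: -46180000/853037607459 - 50*I*sqrt(647459)/853037607459 ≈ -5.4136e-5 - 4.7164e-8*I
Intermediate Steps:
V(W) = 2*W*(7 + W) (V(W) = (2*W)*(7 + W) = 2*W*(7 + W))
1/(-18472 + y(V(t(5)), s)) = 1/(-18472 + sqrt(-261 + (2*(7 + 1/(5 + 5))/(5 + 5))**2)) = 1/(-18472 + sqrt(-261 + (2*(7 + 1/10)/10)**2)) = 1/(-18472 + sqrt(-261 + (2*(1/10)*(7 + 1/10))**2)) = 1/(-18472 + sqrt(-261 + (2*(1/10)*(71/10))**2)) = 1/(-18472 + sqrt(-261 + (71/50)**2)) = 1/(-18472 + sqrt(-261 + 5041/2500)) = 1/(-18472 + sqrt(-647459/2500)) = 1/(-18472 + I*sqrt(647459)/50)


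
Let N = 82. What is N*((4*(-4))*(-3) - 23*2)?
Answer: 164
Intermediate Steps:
N*((4*(-4))*(-3) - 23*2) = 82*((4*(-4))*(-3) - 23*2) = 82*(-16*(-3) - 46) = 82*(48 - 46) = 82*2 = 164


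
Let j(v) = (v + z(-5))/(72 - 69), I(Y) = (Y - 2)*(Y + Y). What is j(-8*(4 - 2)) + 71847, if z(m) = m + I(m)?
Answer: 215590/3 ≈ 71863.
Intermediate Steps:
I(Y) = 2*Y*(-2 + Y) (I(Y) = (-2 + Y)*(2*Y) = 2*Y*(-2 + Y))
z(m) = m + 2*m*(-2 + m)
j(v) = 65/3 + v/3 (j(v) = (v - 5*(-3 + 2*(-5)))/(72 - 69) = (v - 5*(-3 - 10))/3 = (v - 5*(-13))*(⅓) = (v + 65)*(⅓) = (65 + v)*(⅓) = 65/3 + v/3)
j(-8*(4 - 2)) + 71847 = (65/3 + (-8*(4 - 2))/3) + 71847 = (65/3 + (-8*2)/3) + 71847 = (65/3 + (⅓)*(-16)) + 71847 = (65/3 - 16/3) + 71847 = 49/3 + 71847 = 215590/3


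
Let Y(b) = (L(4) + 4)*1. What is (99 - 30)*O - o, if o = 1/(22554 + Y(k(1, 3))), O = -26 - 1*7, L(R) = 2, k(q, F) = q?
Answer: -51369121/22560 ≈ -2277.0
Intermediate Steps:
O = -33 (O = -26 - 7 = -33)
Y(b) = 6 (Y(b) = (2 + 4)*1 = 6*1 = 6)
o = 1/22560 (o = 1/(22554 + 6) = 1/22560 ≈ 4.4326e-5)
(99 - 30)*O - o = (99 - 30)*(-33) - 1*1/22560 = 69*(-33) - 1/22560 = -2277 - 1/22560 = -51369121/22560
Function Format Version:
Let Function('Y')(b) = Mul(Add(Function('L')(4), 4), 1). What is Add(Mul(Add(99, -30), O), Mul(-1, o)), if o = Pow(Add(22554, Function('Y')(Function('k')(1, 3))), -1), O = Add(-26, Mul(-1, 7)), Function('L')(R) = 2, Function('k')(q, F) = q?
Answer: Rational(-51369121, 22560) ≈ -2277.0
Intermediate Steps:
O = -33 (O = Add(-26, -7) = -33)
Function('Y')(b) = 6 (Function('Y')(b) = Mul(Add(2, 4), 1) = Mul(6, 1) = 6)
o = Rational(1, 22560) (o = Pow(Add(22554, 6), -1) = Pow(22560, -1) = Rational(1, 22560) ≈ 4.4326e-5)
Add(Mul(Add(99, -30), O), Mul(-1, o)) = Add(Mul(Add(99, -30), -33), Mul(-1, Rational(1, 22560))) = Add(Mul(69, -33), Rational(-1, 22560)) = Add(-2277, Rational(-1, 22560)) = Rational(-51369121, 22560)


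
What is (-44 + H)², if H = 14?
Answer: 900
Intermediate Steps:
(-44 + H)² = (-44 + 14)² = (-30)² = 900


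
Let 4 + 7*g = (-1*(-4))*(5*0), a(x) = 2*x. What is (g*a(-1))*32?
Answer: 256/7 ≈ 36.571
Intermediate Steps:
g = -4/7 (g = -4/7 + ((-1*(-4))*(5*0))/7 = -4/7 + (4*0)/7 = -4/7 + (⅐)*0 = -4/7 + 0 = -4/7 ≈ -0.57143)
(g*a(-1))*32 = -8*(-1)/7*32 = -4/7*(-2)*32 = (8/7)*32 = 256/7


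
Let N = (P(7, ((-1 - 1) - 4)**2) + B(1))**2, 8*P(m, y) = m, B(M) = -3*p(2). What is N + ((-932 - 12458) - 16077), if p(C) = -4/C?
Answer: -1882863/64 ≈ -29420.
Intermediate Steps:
B(M) = 6 (B(M) = -(-12)/2 = -3*(-2) = 6)
P(m, y) = m/8
N = 3025/64 (N = ((1/8)*7 + 6)**2 = (7/8 + 6)**2 = (55/8)**2 = 3025/64 ≈ 47.266)
N + ((-932 - 12458) - 16077) = 3025/64 + ((-932 - 12458) - 16077) = 3025/64 + (-13390 - 16077) = 3025/64 - 29467 = -1882863/64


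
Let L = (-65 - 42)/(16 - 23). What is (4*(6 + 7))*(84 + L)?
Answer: 36140/7 ≈ 5162.9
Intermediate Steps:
L = 107/7 (L = -107/(-7) = -107*(-⅐) = 107/7 ≈ 15.286)
(4*(6 + 7))*(84 + L) = (4*(6 + 7))*(84 + 107/7) = (4*13)*(695/7) = 52*(695/7) = 36140/7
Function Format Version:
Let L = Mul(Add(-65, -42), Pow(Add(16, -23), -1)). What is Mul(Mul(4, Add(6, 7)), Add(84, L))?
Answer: Rational(36140, 7) ≈ 5162.9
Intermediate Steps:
L = Rational(107, 7) (L = Mul(-107, Pow(-7, -1)) = Mul(-107, Rational(-1, 7)) = Rational(107, 7) ≈ 15.286)
Mul(Mul(4, Add(6, 7)), Add(84, L)) = Mul(Mul(4, Add(6, 7)), Add(84, Rational(107, 7))) = Mul(Mul(4, 13), Rational(695, 7)) = Mul(52, Rational(695, 7)) = Rational(36140, 7)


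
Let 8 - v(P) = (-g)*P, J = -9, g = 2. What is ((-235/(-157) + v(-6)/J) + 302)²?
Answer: 184443621961/1996569 ≈ 92380.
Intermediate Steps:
v(P) = 8 + 2*P (v(P) = 8 - (-1*2)*P = 8 - (-2)*P = 8 + 2*P)
((-235/(-157) + v(-6)/J) + 302)² = ((-235/(-157) + (8 + 2*(-6))/(-9)) + 302)² = ((-235*(-1/157) + (8 - 12)*(-⅑)) + 302)² = ((235/157 - 4*(-⅑)) + 302)² = ((235/157 + 4/9) + 302)² = (2743/1413 + 302)² = (429469/1413)² = 184443621961/1996569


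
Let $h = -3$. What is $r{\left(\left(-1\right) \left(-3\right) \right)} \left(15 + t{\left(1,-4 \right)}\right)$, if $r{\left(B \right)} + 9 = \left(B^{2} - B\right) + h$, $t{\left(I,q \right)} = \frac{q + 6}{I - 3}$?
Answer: $-84$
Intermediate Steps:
$t{\left(I,q \right)} = \frac{6 + q}{-3 + I}$
$r{\left(B \right)} = -12 + B^{2} - B$ ($r{\left(B \right)} = -9 - \left(3 + B - B^{2}\right) = -12 + B^{2} - B$)
$r{\left(\left(-1\right) \left(-3\right) \right)} \left(15 + t{\left(1,-4 \right)}\right) = \left(-12 + \left(\left(-1\right) \left(-3\right)\right)^{2} - \left(-1\right) \left(-3\right)\right) \left(15 + \frac{6 - 4}{-3 + 1}\right) = \left(-12 + 3^{2} - 3\right) \left(15 + \frac{1}{-2} \cdot 2\right) = \left(-12 + 9 - 3\right) \left(15 - 1\right) = - 6 \left(15 - 1\right) = \left(-6\right) 14 = -84$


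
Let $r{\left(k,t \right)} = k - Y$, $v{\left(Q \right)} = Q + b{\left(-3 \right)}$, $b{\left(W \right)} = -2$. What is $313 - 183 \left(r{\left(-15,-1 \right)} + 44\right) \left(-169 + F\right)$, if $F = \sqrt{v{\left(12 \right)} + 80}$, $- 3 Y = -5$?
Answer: $845651 - 15006 \sqrt{10} \approx 7.982 \cdot 10^{5}$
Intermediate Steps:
$Y = \frac{5}{3}$ ($Y = \left(- \frac{1}{3}\right) \left(-5\right) = \frac{5}{3} \approx 1.6667$)
$v{\left(Q \right)} = -2 + Q$ ($v{\left(Q \right)} = Q - 2 = -2 + Q$)
$r{\left(k,t \right)} = - \frac{5}{3} + k$ ($r{\left(k,t \right)} = k - \frac{5}{3} = - \frac{5}{3} + k$)
$F = 3 \sqrt{10}$ ($F = \sqrt{\left(-2 + 12\right) + 80} = \sqrt{10 + 80} = \sqrt{90} = 3 \sqrt{10} \approx 9.4868$)
$313 - 183 \left(r{\left(-15,-1 \right)} + 44\right) \left(-169 + F\right) = 313 - 183 \left(\left(- \frac{5}{3} - 15\right) + 44\right) \left(-169 + 3 \sqrt{10}\right) = 313 - 183 \left(- \frac{50}{3} + 44\right) \left(-169 + 3 \sqrt{10}\right) = 313 - 183 \frac{82 \left(-169 + 3 \sqrt{10}\right)}{3} = 313 - 183 \left(- \frac{13858}{3} + 82 \sqrt{10}\right) = 313 + \left(845338 - 15006 \sqrt{10}\right) = 845651 - 15006 \sqrt{10}$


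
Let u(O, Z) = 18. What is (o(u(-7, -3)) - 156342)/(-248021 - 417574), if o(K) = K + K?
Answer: 52102/221865 ≈ 0.23484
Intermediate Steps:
o(K) = 2*K
(o(u(-7, -3)) - 156342)/(-248021 - 417574) = (2*18 - 156342)/(-248021 - 417574) = (36 - 156342)/(-665595) = -156306*(-1/665595) = 52102/221865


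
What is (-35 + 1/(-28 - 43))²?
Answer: 6180196/5041 ≈ 1226.0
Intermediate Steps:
(-35 + 1/(-28 - 43))² = (-35 + 1/(-71))² = (-35 - 1/71)² = (-2486/71)² = 6180196/5041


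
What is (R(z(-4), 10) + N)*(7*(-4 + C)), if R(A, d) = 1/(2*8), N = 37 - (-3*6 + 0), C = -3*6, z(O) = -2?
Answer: -67837/8 ≈ -8479.6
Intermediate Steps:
C = -18
N = 55 (N = 37 - (-18 + 0) = 37 - 1*(-18) = 37 + 18 = 55)
R(A, d) = 1/16 (R(A, d) = (1/2)*(1/8) = 1/16)
(R(z(-4), 10) + N)*(7*(-4 + C)) = (1/16 + 55)*(7*(-4 - 18)) = 881*(7*(-22))/16 = (881/16)*(-154) = -67837/8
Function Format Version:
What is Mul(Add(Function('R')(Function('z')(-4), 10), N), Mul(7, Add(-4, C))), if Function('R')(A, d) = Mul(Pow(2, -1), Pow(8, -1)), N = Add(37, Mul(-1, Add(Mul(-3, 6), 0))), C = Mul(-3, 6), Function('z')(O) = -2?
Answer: Rational(-67837, 8) ≈ -8479.6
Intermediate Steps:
C = -18
N = 55 (N = Add(37, Mul(-1, Add(-18, 0))) = Add(37, Mul(-1, -18)) = Add(37, 18) = 55)
Function('R')(A, d) = Rational(1, 16) (Function('R')(A, d) = Mul(Rational(1, 2), Rational(1, 8)) = Rational(1, 16))
Mul(Add(Function('R')(Function('z')(-4), 10), N), Mul(7, Add(-4, C))) = Mul(Add(Rational(1, 16), 55), Mul(7, Add(-4, -18))) = Mul(Rational(881, 16), Mul(7, -22)) = Mul(Rational(881, 16), -154) = Rational(-67837, 8)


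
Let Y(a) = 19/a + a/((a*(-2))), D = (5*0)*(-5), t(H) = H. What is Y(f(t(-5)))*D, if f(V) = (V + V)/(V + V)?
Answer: 0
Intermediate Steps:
f(V) = 1 (f(V) = (2*V)/((2*V)) = (2*V)*(1/(2*V)) = 1)
D = 0 (D = 0*(-5) = 0)
Y(a) = -½ + 19/a (Y(a) = 19/a + a/((-2*a)) = 19/a + a*(-1/(2*a)) = 19/a - ½ = -½ + 19/a)
Y(f(t(-5)))*D = ((½)*(38 - 1*1)/1)*0 = ((½)*1*(38 - 1))*0 = ((½)*1*37)*0 = (37/2)*0 = 0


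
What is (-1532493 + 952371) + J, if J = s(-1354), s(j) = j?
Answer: -581476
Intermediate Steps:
J = -1354
(-1532493 + 952371) + J = (-1532493 + 952371) - 1354 = -580122 - 1354 = -581476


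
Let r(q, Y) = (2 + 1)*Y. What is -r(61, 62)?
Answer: -186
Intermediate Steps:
r(q, Y) = 3*Y
-r(61, 62) = -3*62 = -1*186 = -186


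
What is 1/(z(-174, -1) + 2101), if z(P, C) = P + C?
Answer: 1/1926 ≈ 0.00051921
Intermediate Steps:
z(P, C) = C + P
1/(z(-174, -1) + 2101) = 1/((-1 - 174) + 2101) = 1/(-175 + 2101) = 1/1926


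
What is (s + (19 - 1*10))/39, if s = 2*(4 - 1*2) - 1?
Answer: 4/13 ≈ 0.30769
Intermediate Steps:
s = 3 (s = 2*(4 - 2) - 1 = 2*2 - 1 = 4 - 1 = 3)
(s + (19 - 1*10))/39 = (3 + (19 - 1*10))/39 = (3 + (19 - 10))*(1/39) = (3 + 9)*(1/39) = 12*(1/39) = 4/13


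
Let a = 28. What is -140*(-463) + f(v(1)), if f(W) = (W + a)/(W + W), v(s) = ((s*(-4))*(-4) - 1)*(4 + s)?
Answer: 9723103/150 ≈ 64821.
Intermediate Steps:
v(s) = (-1 + 16*s)*(4 + s) (v(s) = (-4*s*(-4) - 1)*(4 + s) = (16*s - 1)*(4 + s) = (-1 + 16*s)*(4 + s))
f(W) = (28 + W)/(2*W) (f(W) = (W + 28)/(W + W) = (28 + W)/((2*W)) = (28 + W)*(1/(2*W)) = (28 + W)/(2*W))
-140*(-463) + f(v(1)) = -140*(-463) + (28 + (-4 + 16*1² + 63*1))/(2*(-4 + 16*1² + 63*1)) = 64820 + (28 + (-4 + 16*1 + 63))/(2*(-4 + 16*1 + 63)) = 64820 + (28 + (-4 + 16 + 63))/(2*(-4 + 16 + 63)) = 64820 + (½)*(28 + 75)/75 = 64820 + (½)*(1/75)*103 = 64820 + 103/150 = 9723103/150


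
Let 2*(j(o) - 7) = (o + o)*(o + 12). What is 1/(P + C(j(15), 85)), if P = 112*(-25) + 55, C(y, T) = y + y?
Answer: -1/1921 ≈ -0.00052056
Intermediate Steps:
j(o) = 7 + o*(12 + o) (j(o) = 7 + ((o + o)*(o + 12))/2 = 7 + ((2*o)*(12 + o))/2 = 7 + (2*o*(12 + o))/2 = 7 + o*(12 + o))
C(y, T) = 2*y
P = -2745 (P = -2800 + 55 = -2745)
1/(P + C(j(15), 85)) = 1/(-2745 + 2*(7 + 15² + 12*15)) = 1/(-2745 + 2*(7 + 225 + 180)) = 1/(-2745 + 2*412) = 1/(-2745 + 824) = 1/(-1921) = -1/1921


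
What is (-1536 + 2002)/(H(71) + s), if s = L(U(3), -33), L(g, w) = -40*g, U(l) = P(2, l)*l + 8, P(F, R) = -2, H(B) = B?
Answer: -466/9 ≈ -51.778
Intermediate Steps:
U(l) = 8 - 2*l (U(l) = -2*l + 8 = 8 - 2*l)
s = -80 (s = -40*(8 - 2*3) = -40*(8 - 6) = -40*2 = -80)
(-1536 + 2002)/(H(71) + s) = (-1536 + 2002)/(71 - 80) = 466/(-9) = 466*(-⅑) = -466/9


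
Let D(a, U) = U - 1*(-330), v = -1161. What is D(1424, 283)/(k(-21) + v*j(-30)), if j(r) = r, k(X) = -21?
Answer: 613/34809 ≈ 0.017610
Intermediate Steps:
D(a, U) = 330 + U (D(a, U) = U + 330 = 330 + U)
D(1424, 283)/(k(-21) + v*j(-30)) = (330 + 283)/(-21 - 1161*(-30)) = 613/(-21 + 34830) = 613/34809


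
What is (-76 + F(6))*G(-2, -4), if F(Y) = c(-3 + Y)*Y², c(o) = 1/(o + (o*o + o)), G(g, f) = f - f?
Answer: 0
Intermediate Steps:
G(g, f) = 0
c(o) = 1/(o² + 2*o) (c(o) = 1/(o + (o² + o)) = 1/(o + (o + o²)) = 1/(o² + 2*o))
F(Y) = Y²/((-1 + Y)*(-3 + Y)) (F(Y) = (1/((-3 + Y)*(2 + (-3 + Y))))*Y² = (1/((-3 + Y)*(-1 + Y)))*Y² = (1/((-1 + Y)*(-3 + Y)))*Y² = Y²/((-1 + Y)*(-3 + Y)))
(-76 + F(6))*G(-2, -4) = (-76 + 6²/((-1 + 6)*(-3 + 6)))*0 = (-76 + 36/(5*3))*0 = (-76 + 36*(⅕)*(⅓))*0 = (-76 + 12/5)*0 = -368/5*0 = 0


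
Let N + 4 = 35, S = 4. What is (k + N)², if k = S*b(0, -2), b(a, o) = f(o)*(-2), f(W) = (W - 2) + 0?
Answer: 3969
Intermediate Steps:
N = 31 (N = -4 + 35 = 31)
f(W) = -2 + W (f(W) = (-2 + W) + 0 = -2 + W)
b(a, o) = 4 - 2*o (b(a, o) = (-2 + o)*(-2) = 4 - 2*o)
k = 32 (k = 4*(4 - 2*(-2)) = 4*(4 + 4) = 4*8 = 32)
(k + N)² = (32 + 31)² = 63² = 3969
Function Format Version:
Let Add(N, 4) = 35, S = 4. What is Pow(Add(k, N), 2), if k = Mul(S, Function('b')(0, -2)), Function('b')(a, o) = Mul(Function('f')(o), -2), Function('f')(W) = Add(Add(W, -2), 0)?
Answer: 3969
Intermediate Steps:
N = 31 (N = Add(-4, 35) = 31)
Function('f')(W) = Add(-2, W) (Function('f')(W) = Add(Add(-2, W), 0) = Add(-2, W))
Function('b')(a, o) = Add(4, Mul(-2, o)) (Function('b')(a, o) = Mul(Add(-2, o), -2) = Add(4, Mul(-2, o)))
k = 32 (k = Mul(4, Add(4, Mul(-2, -2))) = Mul(4, Add(4, 4)) = Mul(4, 8) = 32)
Pow(Add(k, N), 2) = Pow(Add(32, 31), 2) = Pow(63, 2) = 3969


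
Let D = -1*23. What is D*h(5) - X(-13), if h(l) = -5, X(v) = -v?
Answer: 102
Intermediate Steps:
D = -23
D*h(5) - X(-13) = -23*(-5) - (-1)*(-13) = 115 - 1*13 = 115 - 13 = 102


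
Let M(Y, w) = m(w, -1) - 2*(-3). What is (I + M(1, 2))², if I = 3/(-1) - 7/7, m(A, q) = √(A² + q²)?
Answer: (2 + √5)² ≈ 17.944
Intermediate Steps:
M(Y, w) = 6 + √(1 + w²) (M(Y, w) = √(w² + (-1)²) - 2*(-3) = √(w² + 1) + 6 = √(1 + w²) + 6 = 6 + √(1 + w²))
I = -4 (I = 3*(-1) - 7*⅐ = -3 - 1 = -4)
(I + M(1, 2))² = (-4 + (6 + √(1 + 2²)))² = (-4 + (6 + √(1 + 4)))² = (-4 + (6 + √5))² = (2 + √5)²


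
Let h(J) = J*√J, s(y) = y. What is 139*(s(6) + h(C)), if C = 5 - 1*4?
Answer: 973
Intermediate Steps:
C = 1 (C = 5 - 4 = 1)
h(J) = J^(3/2)
139*(s(6) + h(C)) = 139*(6 + 1^(3/2)) = 139*(6 + 1) = 139*7 = 973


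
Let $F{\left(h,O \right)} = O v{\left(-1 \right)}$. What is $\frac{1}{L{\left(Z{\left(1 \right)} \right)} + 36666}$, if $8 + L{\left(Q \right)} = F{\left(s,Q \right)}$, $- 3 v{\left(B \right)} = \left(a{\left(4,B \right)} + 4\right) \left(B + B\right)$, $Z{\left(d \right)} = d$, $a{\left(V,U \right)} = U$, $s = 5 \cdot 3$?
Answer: $\frac{1}{36660} \approx 2.7278 \cdot 10^{-5}$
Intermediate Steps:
$s = 15$
$v{\left(B \right)} = - \frac{2 B \left(4 + B\right)}{3}$ ($v{\left(B \right)} = - \frac{\left(B + 4\right) \left(B + B\right)}{3} = - \frac{\left(4 + B\right) 2 B}{3} = - \frac{2 B \left(4 + B\right)}{3}$)
$F{\left(h,O \right)} = 2 O$ ($F{\left(h,O \right)} = O \left(\left(- \frac{2}{3}\right) \left(-1\right) \left(4 - 1\right)\right) = O \left(\left(- \frac{2}{3}\right) \left(-1\right) 3\right) = O 2 = 2 O$)
$L{\left(Q \right)} = -8 + 2 Q$
$\frac{1}{L{\left(Z{\left(1 \right)} \right)} + 36666} = \frac{1}{\left(-8 + 2 \cdot 1\right) + 36666} = \frac{1}{\left(-8 + 2\right) + 36666} = \frac{1}{-6 + 36666} = \frac{1}{36660}$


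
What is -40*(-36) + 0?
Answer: 1440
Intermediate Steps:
-40*(-36) + 0 = 1440 + 0 = 1440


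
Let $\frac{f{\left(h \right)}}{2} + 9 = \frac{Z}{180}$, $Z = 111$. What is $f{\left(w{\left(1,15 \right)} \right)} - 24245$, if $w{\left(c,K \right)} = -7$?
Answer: $- \frac{727853}{30} \approx -24262.0$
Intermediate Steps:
$f{\left(h \right)} = - \frac{503}{30}$ ($f{\left(h \right)} = -18 + 2 \cdot \frac{111}{180} = -18 + 2 \cdot 111 \cdot \frac{1}{180} = -18 + 2 \cdot \frac{37}{60} = -18 + \frac{37}{30} = - \frac{503}{30}$)
$f{\left(w{\left(1,15 \right)} \right)} - 24245 = - \frac{503}{30} - 24245 = - \frac{727853}{30}$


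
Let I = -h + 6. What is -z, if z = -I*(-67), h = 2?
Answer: -268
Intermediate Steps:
I = 4 (I = -1*2 + 6 = -2 + 6 = 4)
z = 268 (z = -4*(-67) = -1*(-268) = 268)
-z = -1*268 = -268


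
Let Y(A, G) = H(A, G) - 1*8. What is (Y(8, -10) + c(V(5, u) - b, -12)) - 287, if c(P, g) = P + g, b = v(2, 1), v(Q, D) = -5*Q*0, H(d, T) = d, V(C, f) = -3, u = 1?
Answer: -302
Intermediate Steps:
Y(A, G) = -8 + A (Y(A, G) = A - 1*8 = A - 8 = -8 + A)
v(Q, D) = 0
b = 0
(Y(8, -10) + c(V(5, u) - b, -12)) - 287 = ((-8 + 8) + ((-3 - 1*0) - 12)) - 287 = (0 + ((-3 + 0) - 12)) - 287 = (0 + (-3 - 12)) - 287 = (0 - 15) - 287 = -15 - 287 = -302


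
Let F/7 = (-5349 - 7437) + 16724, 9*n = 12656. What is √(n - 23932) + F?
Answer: 27566 + 2*I*√50683/3 ≈ 27566.0 + 150.09*I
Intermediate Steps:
n = 12656/9 (n = (⅑)*12656 = 12656/9 ≈ 1406.2)
F = 27566 (F = 7*((-5349 - 7437) + 16724) = 7*(-12786 + 16724) = 7*3938 = 27566)
√(n - 23932) + F = √(12656/9 - 23932) + 27566 = √(-202732/9) + 27566 = 2*I*√50683/3 + 27566 = 27566 + 2*I*√50683/3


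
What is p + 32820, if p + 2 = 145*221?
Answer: 64863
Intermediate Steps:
p = 32043 (p = -2 + 145*221 = -2 + 32045 = 32043)
p + 32820 = 32043 + 32820 = 64863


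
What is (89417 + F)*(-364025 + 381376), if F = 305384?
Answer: 6850192151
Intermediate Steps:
(89417 + F)*(-364025 + 381376) = (89417 + 305384)*(-364025 + 381376) = 394801*17351 = 6850192151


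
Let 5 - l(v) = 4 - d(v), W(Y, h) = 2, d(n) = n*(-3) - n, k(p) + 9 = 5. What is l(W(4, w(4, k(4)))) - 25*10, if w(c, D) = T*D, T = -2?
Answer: -257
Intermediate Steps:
k(p) = -4 (k(p) = -9 + 5 = -4)
w(c, D) = -2*D
d(n) = -4*n (d(n) = -3*n - n = -4*n)
l(v) = 1 - 4*v (l(v) = 5 - (4 - (-4)*v) = 5 - (4 + 4*v) = 5 + (-4 - 4*v) = 1 - 4*v)
l(W(4, w(4, k(4)))) - 25*10 = (1 - 4*2) - 25*10 = (1 - 8) - 250 = -7 - 250 = -257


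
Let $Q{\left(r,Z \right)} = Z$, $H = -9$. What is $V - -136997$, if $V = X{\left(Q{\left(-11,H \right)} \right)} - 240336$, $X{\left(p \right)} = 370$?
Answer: $-102969$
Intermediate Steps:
$V = -239966$ ($V = 370 - 240336 = -239966$)
$V - -136997 = -239966 - -136997 = -239966 + 136997 = -102969$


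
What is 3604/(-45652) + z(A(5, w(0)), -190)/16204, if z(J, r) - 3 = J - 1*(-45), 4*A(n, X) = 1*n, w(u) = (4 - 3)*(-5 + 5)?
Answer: -56150855/739745008 ≈ -0.075906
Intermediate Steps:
w(u) = 0 (w(u) = 1*0 = 0)
A(n, X) = n/4 (A(n, X) = (1*n)/4 = n/4)
z(J, r) = 48 + J (z(J, r) = 3 + (J - 1*(-45)) = 3 + (J + 45) = 3 + (45 + J) = 48 + J)
3604/(-45652) + z(A(5, w(0)), -190)/16204 = 3604/(-45652) + (48 + (¼)*5)/16204 = 3604*(-1/45652) + (48 + 5/4)*(1/16204) = -901/11413 + (197/4)*(1/16204) = -901/11413 + 197/64816 = -56150855/739745008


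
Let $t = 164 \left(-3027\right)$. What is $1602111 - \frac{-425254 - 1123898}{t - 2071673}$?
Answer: $\frac{4114381312059}{2568101} \approx 1.6021 \cdot 10^{6}$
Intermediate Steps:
$t = -496428$
$1602111 - \frac{-425254 - 1123898}{t - 2071673} = 1602111 - \frac{-425254 - 1123898}{-496428 - 2071673} = 1602111 - - \frac{1549152}{-2568101} = 1602111 - \left(-1549152\right) \left(- \frac{1}{2568101}\right) = 1602111 - \frac{1549152}{2568101} = \frac{4114381312059}{2568101}$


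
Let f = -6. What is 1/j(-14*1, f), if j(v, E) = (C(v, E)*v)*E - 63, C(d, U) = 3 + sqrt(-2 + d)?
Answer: 3/2359 - 16*I/7077 ≈ 0.0012717 - 0.0022608*I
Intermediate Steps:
j(v, E) = -63 + E*v*(3 + sqrt(-2 + v)) (j(v, E) = ((3 + sqrt(-2 + v))*v)*E - 63 = (v*(3 + sqrt(-2 + v)))*E - 63 = E*v*(3 + sqrt(-2 + v)) - 63 = -63 + E*v*(3 + sqrt(-2 + v)))
1/j(-14*1, f) = 1/(-63 - 6*(-14*1)*(3 + sqrt(-2 - 14*1))) = 1/(-63 - 6*(-14)*(3 + sqrt(-2 - 14))) = 1/(-63 - 6*(-14)*(3 + sqrt(-16))) = 1/(-63 - 6*(-14)*(3 + 4*I)) = 1/(-63 + (252 + 336*I)) = 1/(189 + 336*I) = (189 - 336*I)/148617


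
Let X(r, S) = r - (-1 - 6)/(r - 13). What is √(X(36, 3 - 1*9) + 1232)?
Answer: √670933/23 ≈ 35.613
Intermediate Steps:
X(r, S) = r + 7/(-13 + r) (X(r, S) = r - (-7)/(-13 + r) = r + 7/(-13 + r))
√(X(36, 3 - 1*9) + 1232) = √((7 + 36² - 13*36)/(-13 + 36) + 1232) = √((7 + 1296 - 468)/23 + 1232) = √((1/23)*835 + 1232) = √(835/23 + 1232) = √(29171/23) = √670933/23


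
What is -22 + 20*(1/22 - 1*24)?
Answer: -5512/11 ≈ -501.09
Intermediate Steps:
-22 + 20*(1/22 - 1*24) = -22 + 20*(1/22 - 24) = -22 + 20*(-527/22) = -22 - 5270/11 = -5512/11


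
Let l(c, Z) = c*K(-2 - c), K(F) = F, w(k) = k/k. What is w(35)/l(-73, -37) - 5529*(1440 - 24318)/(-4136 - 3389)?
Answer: -655610438071/39002075 ≈ -16810.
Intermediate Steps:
w(k) = 1
l(c, Z) = c*(-2 - c)
w(35)/l(-73, -37) - 5529*(1440 - 24318)/(-4136 - 3389) = 1/(-1*(-73)*(2 - 73)) - 5529*(1440 - 24318)/(-4136 - 3389) = 1/(-1*(-73)*(-71)) - 5529/((-7525/(-22878))) = 1/(-5183) - 5529/((-7525*(-1/22878))) = 1*(-1/5183) - 5529/7525/22878 = -1/5183 - 5529*22878/7525 = -1/5183 - 126492462/7525 = -655610438071/39002075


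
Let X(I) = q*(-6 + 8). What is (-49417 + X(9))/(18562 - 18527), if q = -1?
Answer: -49419/35 ≈ -1412.0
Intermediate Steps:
X(I) = -2 (X(I) = -(-6 + 8) = -1*2 = -2)
(-49417 + X(9))/(18562 - 18527) = (-49417 - 2)/(18562 - 18527) = -49419/35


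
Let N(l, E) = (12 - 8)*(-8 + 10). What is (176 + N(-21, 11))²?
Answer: 33856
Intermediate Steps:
N(l, E) = 8 (N(l, E) = 4*2 = 8)
(176 + N(-21, 11))² = (176 + 8)² = 184² = 33856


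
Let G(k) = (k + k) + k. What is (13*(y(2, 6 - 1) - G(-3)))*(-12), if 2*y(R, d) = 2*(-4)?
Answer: -780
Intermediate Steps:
y(R, d) = -4 (y(R, d) = (2*(-4))/2 = (½)*(-8) = -4)
G(k) = 3*k (G(k) = 2*k + k = 3*k)
(13*(y(2, 6 - 1) - G(-3)))*(-12) = (13*(-4 - 3*(-3)))*(-12) = (13*(-4 - 1*(-9)))*(-12) = (13*(-4 + 9))*(-12) = (13*5)*(-12) = 65*(-12) = -780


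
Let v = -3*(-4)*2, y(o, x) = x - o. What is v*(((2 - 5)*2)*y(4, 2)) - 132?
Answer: 156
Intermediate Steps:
v = 24 (v = 12*2 = 24)
v*(((2 - 5)*2)*y(4, 2)) - 132 = 24*(((2 - 5)*2)*(2 - 1*4)) - 132 = 24*((-3*2)*(2 - 4)) - 132 = 24*(-6*(-2)) - 132 = 24*12 - 132 = 288 - 132 = 156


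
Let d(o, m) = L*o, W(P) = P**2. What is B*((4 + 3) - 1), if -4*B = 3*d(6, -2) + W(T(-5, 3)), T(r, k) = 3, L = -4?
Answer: 189/2 ≈ 94.500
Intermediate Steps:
d(o, m) = -4*o
B = 63/4 (B = -(3*(-4*6) + 3**2)/4 = -(3*(-24) + 9)/4 = -(-72 + 9)/4 = -1/4*(-63) = 63/4 ≈ 15.750)
B*((4 + 3) - 1) = 63*((4 + 3) - 1)/4 = 63*(7 - 1)/4 = (63/4)*6 = 189/2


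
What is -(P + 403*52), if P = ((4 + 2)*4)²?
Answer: -21532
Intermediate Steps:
P = 576 (P = (6*4)² = 24² = 576)
-(P + 403*52) = -(576 + 403*52) = -(576 + 20956) = -1*21532 = -21532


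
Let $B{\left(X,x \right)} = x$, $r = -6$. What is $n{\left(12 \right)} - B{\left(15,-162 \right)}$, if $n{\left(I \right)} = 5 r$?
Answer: $132$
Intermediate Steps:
$n{\left(I \right)} = -30$ ($n{\left(I \right)} = 5 \left(-6\right) = -30$)
$n{\left(12 \right)} - B{\left(15,-162 \right)} = -30 - -162 = -30 + 162 = 132$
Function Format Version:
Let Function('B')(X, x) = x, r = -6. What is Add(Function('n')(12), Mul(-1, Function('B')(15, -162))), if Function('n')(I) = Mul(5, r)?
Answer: 132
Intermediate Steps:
Function('n')(I) = -30 (Function('n')(I) = Mul(5, -6) = -30)
Add(Function('n')(12), Mul(-1, Function('B')(15, -162))) = Add(-30, Mul(-1, -162)) = Add(-30, 162) = 132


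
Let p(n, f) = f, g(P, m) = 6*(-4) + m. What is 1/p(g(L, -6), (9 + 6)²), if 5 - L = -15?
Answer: 1/225 ≈ 0.0044444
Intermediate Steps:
L = 20 (L = 5 - 1*(-15) = 5 + 15 = 20)
g(P, m) = -24 + m
1/p(g(L, -6), (9 + 6)²) = 1/((9 + 6)²) = 1/(15²) = 1/225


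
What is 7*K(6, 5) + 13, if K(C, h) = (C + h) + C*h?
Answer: 300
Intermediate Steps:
K(C, h) = C + h + C*h
7*K(6, 5) + 13 = 7*(6 + 5 + 6*5) + 13 = 7*(6 + 5 + 30) + 13 = 7*41 + 13 = 287 + 13 = 300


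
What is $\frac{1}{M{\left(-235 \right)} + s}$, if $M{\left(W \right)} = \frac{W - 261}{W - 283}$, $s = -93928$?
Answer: $- \frac{259}{24327104} \approx -1.0647 \cdot 10^{-5}$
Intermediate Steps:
$M{\left(W \right)} = \frac{-261 + W}{-283 + W}$
$\frac{1}{M{\left(-235 \right)} + s} = \frac{1}{\frac{-261 - 235}{-283 - 235} - 93928} = \frac{1}{\frac{1}{-518} \left(-496\right) - 93928} = \frac{1}{\left(- \frac{1}{518}\right) \left(-496\right) - 93928} = \frac{1}{\frac{248}{259} - 93928} = \frac{1}{- \frac{24327104}{259}} = - \frac{259}{24327104}$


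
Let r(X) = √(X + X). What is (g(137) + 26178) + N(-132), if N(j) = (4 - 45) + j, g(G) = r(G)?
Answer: 26005 + √274 ≈ 26022.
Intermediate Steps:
r(X) = √2*√X (r(X) = √(2*X) = √2*√X)
g(G) = √2*√G
N(j) = -41 + j
(g(137) + 26178) + N(-132) = (√2*√137 + 26178) + (-41 - 132) = (√274 + 26178) - 173 = (26178 + √274) - 173 = 26005 + √274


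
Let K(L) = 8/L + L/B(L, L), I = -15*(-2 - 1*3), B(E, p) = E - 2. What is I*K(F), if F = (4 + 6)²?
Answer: 4044/49 ≈ 82.531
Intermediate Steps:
B(E, p) = -2 + E
F = 100 (F = 10² = 100)
I = 75 (I = -15*(-2 - 3) = -15*(-5) = 75)
K(L) = 8/L + L/(-2 + L)
I*K(F) = 75*(8/100 + 100/(-2 + 100)) = 75*(8*(1/100) + 100/98) = 75*(2/25 + 100*(1/98)) = 75*(2/25 + 50/49) = 75*(1348/1225) = 4044/49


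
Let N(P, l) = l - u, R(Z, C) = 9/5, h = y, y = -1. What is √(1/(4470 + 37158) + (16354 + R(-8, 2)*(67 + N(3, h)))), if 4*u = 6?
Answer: √178380487219665/104070 ≈ 128.34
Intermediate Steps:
u = 3/2 (u = (¼)*6 = 3/2 ≈ 1.5000)
h = -1
R(Z, C) = 9/5 (R(Z, C) = 9*(⅕) = 9/5)
N(P, l) = -3/2 + l (N(P, l) = l - 1*3/2 = l - 3/2 = -3/2 + l)
√(1/(4470 + 37158) + (16354 + R(-8, 2)*(67 + N(3, h)))) = √(1/(4470 + 37158) + (16354 + 9*(67 + (-3/2 - 1))/5)) = √(1/41628 + (16354 + 9*(67 - 5/2)/5)) = √(1/41628 + (16354 + (9/5)*(129/2))) = √(1/41628 + (16354 + 1161/10)) = √(1/41628 + 164701/10) = √(3428086619/208140) = √178380487219665/104070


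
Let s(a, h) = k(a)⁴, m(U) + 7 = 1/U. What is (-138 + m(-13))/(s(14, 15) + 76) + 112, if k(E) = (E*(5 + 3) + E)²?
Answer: 46248296456897408113/412931218365155438 ≈ 112.00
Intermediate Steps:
k(E) = 81*E² (k(E) = (E*8 + E)² = (8*E + E)² = (9*E)² = 81*E²)
m(U) = -7 + 1/U
s(a, h) = 43046721*a⁸ (s(a, h) = (81*a²)⁴ = 43046721*a⁸)
(-138 + m(-13))/(s(14, 15) + 76) + 112 = (-138 + (-7 + 1/(-13)))/(43046721*14⁸ + 76) + 112 = (-138 + (-7 - 1/13))/(43046721*1475789056 + 76) + 112 = (-138 - 92/13)/(63527879748485376 + 76) + 112 = -1886/13/63527879748485452 + 112 = -1886/13*1/63527879748485452 + 112 = -943/412931218365155438 + 112 = 46248296456897408113/412931218365155438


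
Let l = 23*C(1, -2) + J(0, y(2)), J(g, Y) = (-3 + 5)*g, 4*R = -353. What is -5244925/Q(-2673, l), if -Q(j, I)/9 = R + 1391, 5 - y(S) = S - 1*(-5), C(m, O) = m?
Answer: 20979700/46899 ≈ 447.34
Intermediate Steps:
y(S) = -S (y(S) = 5 - (S - 1*(-5)) = 5 - (S + 5) = 5 - (5 + S) = 5 + (-5 - S) = -S)
R = -353/4 (R = (¼)*(-353) = -353/4 ≈ -88.250)
J(g, Y) = 2*g
l = 23 (l = 23*1 + 2*0 = 23 + 0 = 23)
Q(j, I) = -46899/4 (Q(j, I) = -9*(-353/4 + 1391) = -9*5211/4 = -46899/4)
-5244925/Q(-2673, l) = -5244925/(-46899/4) = -5244925*(-4/46899) = 20979700/46899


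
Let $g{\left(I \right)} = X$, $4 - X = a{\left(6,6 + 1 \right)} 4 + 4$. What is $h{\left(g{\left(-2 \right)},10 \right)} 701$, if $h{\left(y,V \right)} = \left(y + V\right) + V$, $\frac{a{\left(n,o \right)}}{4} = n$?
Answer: $-53276$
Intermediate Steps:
$a{\left(n,o \right)} = 4 n$
$X = -96$ ($X = 4 - \left(4 \cdot 6 \cdot 4 + 4\right) = 4 - \left(24 \cdot 4 + 4\right) = 4 - \left(96 + 4\right) = 4 - 100 = -96$)
$g{\left(I \right)} = -96$
$h{\left(y,V \right)} = y + 2 V$ ($h{\left(y,V \right)} = \left(V + y\right) + V = y + 2 V$)
$h{\left(g{\left(-2 \right)},10 \right)} 701 = \left(-96 + 2 \cdot 10\right) 701 = \left(-96 + 20\right) 701 = \left(-76\right) 701 = -53276$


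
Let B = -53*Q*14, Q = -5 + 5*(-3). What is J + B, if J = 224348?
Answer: 239188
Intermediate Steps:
Q = -20 (Q = -5 - 15 = -20)
B = 14840 (B = -53*(-20)*14 = 1060*14 = 14840)
J + B = 224348 + 14840 = 239188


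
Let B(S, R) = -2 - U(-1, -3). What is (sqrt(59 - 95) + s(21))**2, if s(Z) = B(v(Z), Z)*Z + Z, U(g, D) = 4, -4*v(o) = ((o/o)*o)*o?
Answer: 10989 - 1260*I ≈ 10989.0 - 1260.0*I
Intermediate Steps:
v(o) = -o**2/4 (v(o) = -(o/o)*o*o/4 = -1*o*o/4 = -o*o/4 = -o**2/4)
B(S, R) = -6 (B(S, R) = -2 - 1*4 = -2 - 4 = -6)
s(Z) = -5*Z (s(Z) = -6*Z + Z = -5*Z)
(sqrt(59 - 95) + s(21))**2 = (sqrt(59 - 95) - 5*21)**2 = (sqrt(-36) - 105)**2 = (6*I - 105)**2 = (-105 + 6*I)**2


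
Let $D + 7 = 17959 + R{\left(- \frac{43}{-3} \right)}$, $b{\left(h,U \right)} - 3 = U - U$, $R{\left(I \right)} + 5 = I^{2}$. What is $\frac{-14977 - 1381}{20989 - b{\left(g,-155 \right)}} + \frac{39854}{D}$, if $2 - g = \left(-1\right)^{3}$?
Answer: $\frac{1213736305}{857131198} \approx 1.416$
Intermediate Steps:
$g = 3$ ($g = 2 - \left(-1\right)^{3} = 2 - -1 = 2 + 1 = 3$)
$R{\left(I \right)} = -5 + I^{2}$
$b{\left(h,U \right)} = 3$ ($b{\left(h,U \right)} = 3 + \left(U - U\right) = 3 + 0 = 3$)
$D = \frac{163372}{9}$ ($D = -7 + \left(17959 - \left(5 - \left(- \frac{43}{-3}\right)^{2}\right)\right) = -7 + \left(17959 - \left(5 - \left(\left(-43\right) \left(- \frac{1}{3}\right)\right)^{2}\right)\right) = -7 + \left(17959 - \left(5 - \left(\frac{43}{3}\right)^{2}\right)\right) = -7 + \left(17959 + \left(-5 + \frac{1849}{9}\right)\right) = -7 + \left(17959 + \frac{1804}{9}\right) = -7 + \frac{163435}{9} = \frac{163372}{9} \approx 18152.0$)
$\frac{-14977 - 1381}{20989 - b{\left(g,-155 \right)}} + \frac{39854}{D} = \frac{-14977 - 1381}{20989 - 3} + \frac{39854}{\frac{163372}{9}} = - \frac{16358}{20989 - 3} + 39854 \cdot \frac{9}{163372} = - \frac{16358}{20986} + \frac{179343}{81686} = \left(-16358\right) \frac{1}{20986} + \frac{179343}{81686} = - \frac{8179}{10493} + \frac{179343}{81686} = \frac{1213736305}{857131198}$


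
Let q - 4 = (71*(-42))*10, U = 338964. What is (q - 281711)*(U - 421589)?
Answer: 25739918375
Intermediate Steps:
q = -29816 (q = 4 + (71*(-42))*10 = 4 - 2982*10 = 4 - 29820 = -29816)
(q - 281711)*(U - 421589) = (-29816 - 281711)*(338964 - 421589) = -311527*(-82625) = 25739918375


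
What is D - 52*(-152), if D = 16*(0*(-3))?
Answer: 7904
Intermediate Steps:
D = 0 (D = 16*0 = 0)
D - 52*(-152) = 0 - 52*(-152) = 0 + 7904 = 7904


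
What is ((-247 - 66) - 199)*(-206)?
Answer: 105472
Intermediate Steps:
((-247 - 66) - 199)*(-206) = (-313 - 199)*(-206) = -512*(-206) = 105472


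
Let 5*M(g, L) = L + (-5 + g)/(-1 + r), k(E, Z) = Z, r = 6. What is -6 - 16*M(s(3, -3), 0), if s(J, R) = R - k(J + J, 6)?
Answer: 74/25 ≈ 2.9600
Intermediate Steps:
s(J, R) = -6 + R (s(J, R) = R - 1*6 = R - 6 = -6 + R)
M(g, L) = -⅕ + L/5 + g/25 (M(g, L) = (L + (-5 + g)/(-1 + 6))/5 = (L + (-5 + g)/5)/5 = (L + (-5 + g)*(⅕))/5 = (L + (-1 + g/5))/5 = (-1 + L + g/5)/5 = -⅕ + L/5 + g/25)
-6 - 16*M(s(3, -3), 0) = -6 - 16*(-⅕ + (⅕)*0 + (-6 - 3)/25) = -6 - 16*(-⅕ + 0 + (1/25)*(-9)) = -6 - 16*(-⅕ + 0 - 9/25) = -6 - 16*(-14/25) = -6 + 224/25 = 74/25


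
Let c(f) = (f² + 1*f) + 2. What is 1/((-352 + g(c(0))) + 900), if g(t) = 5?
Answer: 1/553 ≈ 0.0018083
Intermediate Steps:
c(f) = 2 + f + f² (c(f) = (f² + f) + 2 = (f + f²) + 2 = 2 + f + f²)
1/((-352 + g(c(0))) + 900) = 1/((-352 + 5) + 900) = 1/(-347 + 900) = 1/553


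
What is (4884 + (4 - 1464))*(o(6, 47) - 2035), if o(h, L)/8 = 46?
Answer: -5707808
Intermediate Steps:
o(h, L) = 368 (o(h, L) = 8*46 = 368)
(4884 + (4 - 1464))*(o(6, 47) - 2035) = (4884 + (4 - 1464))*(368 - 2035) = (4884 - 1460)*(-1667) = 3424*(-1667) = -5707808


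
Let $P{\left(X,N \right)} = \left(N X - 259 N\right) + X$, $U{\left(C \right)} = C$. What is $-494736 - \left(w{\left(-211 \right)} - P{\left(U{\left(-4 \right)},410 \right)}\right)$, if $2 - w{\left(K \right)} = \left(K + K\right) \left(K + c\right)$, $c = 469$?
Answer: $-711448$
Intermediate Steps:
$w{\left(K \right)} = 2 - 2 K \left(469 + K\right)$ ($w{\left(K \right)} = 2 - \left(K + K\right) \left(K + 469\right) = 2 - 2 K \left(469 + K\right)$)
$P{\left(X,N \right)} = X - 259 N + N X$ ($P{\left(X,N \right)} = \left(- 259 N + N X\right) + X = X - 259 N + N X$)
$-494736 - \left(w{\left(-211 \right)} - P{\left(U{\left(-4 \right)},410 \right)}\right) = -494736 - \left(\left(2 - -197918 - 2 \left(-211\right)^{2}\right) - \left(-4 - 106190 + 410 \left(-4\right)\right)\right) = -494736 - \left(\left(2 + 197918 - 89042\right) - \left(-4 - 106190 - 1640\right)\right) = -494736 - \left(\left(2 + 197918 - 89042\right) - -107834\right) = -494736 - \left(108878 + 107834\right) = -494736 - 216712 = -711448$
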